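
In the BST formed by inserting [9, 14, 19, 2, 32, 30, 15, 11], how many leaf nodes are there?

Tree built from: [9, 14, 19, 2, 32, 30, 15, 11]
Tree (level-order array): [9, 2, 14, None, None, 11, 19, None, None, 15, 32, None, None, 30]
Rule: A leaf has 0 children.
Per-node child counts:
  node 9: 2 child(ren)
  node 2: 0 child(ren)
  node 14: 2 child(ren)
  node 11: 0 child(ren)
  node 19: 2 child(ren)
  node 15: 0 child(ren)
  node 32: 1 child(ren)
  node 30: 0 child(ren)
Matching nodes: [2, 11, 15, 30]
Count of leaf nodes: 4


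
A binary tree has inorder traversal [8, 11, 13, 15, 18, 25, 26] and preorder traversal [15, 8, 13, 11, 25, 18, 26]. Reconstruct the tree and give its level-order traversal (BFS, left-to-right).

Inorder:  [8, 11, 13, 15, 18, 25, 26]
Preorder: [15, 8, 13, 11, 25, 18, 26]
Algorithm: preorder visits root first, so consume preorder in order;
for each root, split the current inorder slice at that value into
left-subtree inorder and right-subtree inorder, then recurse.
Recursive splits:
  root=15; inorder splits into left=[8, 11, 13], right=[18, 25, 26]
  root=8; inorder splits into left=[], right=[11, 13]
  root=13; inorder splits into left=[11], right=[]
  root=11; inorder splits into left=[], right=[]
  root=25; inorder splits into left=[18], right=[26]
  root=18; inorder splits into left=[], right=[]
  root=26; inorder splits into left=[], right=[]
Reconstructed level-order: [15, 8, 25, 13, 18, 26, 11]


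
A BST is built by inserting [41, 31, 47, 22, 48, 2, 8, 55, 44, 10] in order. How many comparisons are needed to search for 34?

Search path for 34: 41 -> 31
Found: False
Comparisons: 2


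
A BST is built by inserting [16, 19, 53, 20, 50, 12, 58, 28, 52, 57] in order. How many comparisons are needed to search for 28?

Search path for 28: 16 -> 19 -> 53 -> 20 -> 50 -> 28
Found: True
Comparisons: 6


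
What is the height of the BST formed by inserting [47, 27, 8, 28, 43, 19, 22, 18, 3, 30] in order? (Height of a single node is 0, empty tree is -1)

Insertion order: [47, 27, 8, 28, 43, 19, 22, 18, 3, 30]
Tree (level-order array): [47, 27, None, 8, 28, 3, 19, None, 43, None, None, 18, 22, 30]
Compute height bottom-up (empty subtree = -1):
  height(3) = 1 + max(-1, -1) = 0
  height(18) = 1 + max(-1, -1) = 0
  height(22) = 1 + max(-1, -1) = 0
  height(19) = 1 + max(0, 0) = 1
  height(8) = 1 + max(0, 1) = 2
  height(30) = 1 + max(-1, -1) = 0
  height(43) = 1 + max(0, -1) = 1
  height(28) = 1 + max(-1, 1) = 2
  height(27) = 1 + max(2, 2) = 3
  height(47) = 1 + max(3, -1) = 4
Height = 4


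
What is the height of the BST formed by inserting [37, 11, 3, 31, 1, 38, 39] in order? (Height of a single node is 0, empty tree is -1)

Insertion order: [37, 11, 3, 31, 1, 38, 39]
Tree (level-order array): [37, 11, 38, 3, 31, None, 39, 1]
Compute height bottom-up (empty subtree = -1):
  height(1) = 1 + max(-1, -1) = 0
  height(3) = 1 + max(0, -1) = 1
  height(31) = 1 + max(-1, -1) = 0
  height(11) = 1 + max(1, 0) = 2
  height(39) = 1 + max(-1, -1) = 0
  height(38) = 1 + max(-1, 0) = 1
  height(37) = 1 + max(2, 1) = 3
Height = 3


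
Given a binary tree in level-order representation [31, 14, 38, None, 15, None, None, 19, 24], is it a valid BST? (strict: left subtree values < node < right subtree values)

Level-order array: [31, 14, 38, None, 15, None, None, 19, 24]
Validate using subtree bounds (lo, hi): at each node, require lo < value < hi,
then recurse left with hi=value and right with lo=value.
Preorder trace (stopping at first violation):
  at node 31 with bounds (-inf, +inf): OK
  at node 14 with bounds (-inf, 31): OK
  at node 15 with bounds (14, 31): OK
  at node 19 with bounds (14, 15): VIOLATION
Node 19 violates its bound: not (14 < 19 < 15).
Result: Not a valid BST


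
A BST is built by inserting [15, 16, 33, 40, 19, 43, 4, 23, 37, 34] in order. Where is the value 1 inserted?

Starting tree (level order): [15, 4, 16, None, None, None, 33, 19, 40, None, 23, 37, 43, None, None, 34]
Insertion path: 15 -> 4
Result: insert 1 as left child of 4
Final tree (level order): [15, 4, 16, 1, None, None, 33, None, None, 19, 40, None, 23, 37, 43, None, None, 34]


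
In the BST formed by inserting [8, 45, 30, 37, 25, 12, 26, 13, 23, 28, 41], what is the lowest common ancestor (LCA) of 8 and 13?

Tree insertion order: [8, 45, 30, 37, 25, 12, 26, 13, 23, 28, 41]
Tree (level-order array): [8, None, 45, 30, None, 25, 37, 12, 26, None, 41, None, 13, None, 28, None, None, None, 23]
In a BST, the LCA of p=8, q=13 is the first node v on the
root-to-leaf path with p <= v <= q (go left if both < v, right if both > v).
Walk from root:
  at 8: 8 <= 8 <= 13, this is the LCA
LCA = 8


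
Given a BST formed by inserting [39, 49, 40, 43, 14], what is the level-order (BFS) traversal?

Tree insertion order: [39, 49, 40, 43, 14]
Tree (level-order array): [39, 14, 49, None, None, 40, None, None, 43]
BFS from the root, enqueuing left then right child of each popped node:
  queue [39] -> pop 39, enqueue [14, 49], visited so far: [39]
  queue [14, 49] -> pop 14, enqueue [none], visited so far: [39, 14]
  queue [49] -> pop 49, enqueue [40], visited so far: [39, 14, 49]
  queue [40] -> pop 40, enqueue [43], visited so far: [39, 14, 49, 40]
  queue [43] -> pop 43, enqueue [none], visited so far: [39, 14, 49, 40, 43]
Result: [39, 14, 49, 40, 43]


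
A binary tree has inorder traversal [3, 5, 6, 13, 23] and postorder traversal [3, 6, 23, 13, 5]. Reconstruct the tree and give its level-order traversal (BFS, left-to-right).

Inorder:   [3, 5, 6, 13, 23]
Postorder: [3, 6, 23, 13, 5]
Algorithm: postorder visits root last, so walk postorder right-to-left;
each value is the root of the current inorder slice — split it at that
value, recurse on the right subtree first, then the left.
Recursive splits:
  root=5; inorder splits into left=[3], right=[6, 13, 23]
  root=13; inorder splits into left=[6], right=[23]
  root=23; inorder splits into left=[], right=[]
  root=6; inorder splits into left=[], right=[]
  root=3; inorder splits into left=[], right=[]
Reconstructed level-order: [5, 3, 13, 6, 23]


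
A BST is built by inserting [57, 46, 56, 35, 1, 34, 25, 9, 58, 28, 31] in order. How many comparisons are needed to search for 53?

Search path for 53: 57 -> 46 -> 56
Found: False
Comparisons: 3


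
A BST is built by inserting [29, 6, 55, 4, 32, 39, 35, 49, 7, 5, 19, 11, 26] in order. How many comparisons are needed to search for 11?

Search path for 11: 29 -> 6 -> 7 -> 19 -> 11
Found: True
Comparisons: 5


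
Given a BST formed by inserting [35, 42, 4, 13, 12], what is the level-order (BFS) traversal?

Tree insertion order: [35, 42, 4, 13, 12]
Tree (level-order array): [35, 4, 42, None, 13, None, None, 12]
BFS from the root, enqueuing left then right child of each popped node:
  queue [35] -> pop 35, enqueue [4, 42], visited so far: [35]
  queue [4, 42] -> pop 4, enqueue [13], visited so far: [35, 4]
  queue [42, 13] -> pop 42, enqueue [none], visited so far: [35, 4, 42]
  queue [13] -> pop 13, enqueue [12], visited so far: [35, 4, 42, 13]
  queue [12] -> pop 12, enqueue [none], visited so far: [35, 4, 42, 13, 12]
Result: [35, 4, 42, 13, 12]


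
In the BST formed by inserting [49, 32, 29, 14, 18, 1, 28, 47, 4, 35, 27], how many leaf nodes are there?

Tree built from: [49, 32, 29, 14, 18, 1, 28, 47, 4, 35, 27]
Tree (level-order array): [49, 32, None, 29, 47, 14, None, 35, None, 1, 18, None, None, None, 4, None, 28, None, None, 27]
Rule: A leaf has 0 children.
Per-node child counts:
  node 49: 1 child(ren)
  node 32: 2 child(ren)
  node 29: 1 child(ren)
  node 14: 2 child(ren)
  node 1: 1 child(ren)
  node 4: 0 child(ren)
  node 18: 1 child(ren)
  node 28: 1 child(ren)
  node 27: 0 child(ren)
  node 47: 1 child(ren)
  node 35: 0 child(ren)
Matching nodes: [4, 27, 35]
Count of leaf nodes: 3


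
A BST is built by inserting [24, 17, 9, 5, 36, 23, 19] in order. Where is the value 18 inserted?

Starting tree (level order): [24, 17, 36, 9, 23, None, None, 5, None, 19]
Insertion path: 24 -> 17 -> 23 -> 19
Result: insert 18 as left child of 19
Final tree (level order): [24, 17, 36, 9, 23, None, None, 5, None, 19, None, None, None, 18]


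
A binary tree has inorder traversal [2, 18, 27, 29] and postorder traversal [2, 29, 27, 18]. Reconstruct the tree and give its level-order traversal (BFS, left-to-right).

Inorder:   [2, 18, 27, 29]
Postorder: [2, 29, 27, 18]
Algorithm: postorder visits root last, so walk postorder right-to-left;
each value is the root of the current inorder slice — split it at that
value, recurse on the right subtree first, then the left.
Recursive splits:
  root=18; inorder splits into left=[2], right=[27, 29]
  root=27; inorder splits into left=[], right=[29]
  root=29; inorder splits into left=[], right=[]
  root=2; inorder splits into left=[], right=[]
Reconstructed level-order: [18, 2, 27, 29]


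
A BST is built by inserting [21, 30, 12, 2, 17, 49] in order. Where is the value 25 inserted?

Starting tree (level order): [21, 12, 30, 2, 17, None, 49]
Insertion path: 21 -> 30
Result: insert 25 as left child of 30
Final tree (level order): [21, 12, 30, 2, 17, 25, 49]


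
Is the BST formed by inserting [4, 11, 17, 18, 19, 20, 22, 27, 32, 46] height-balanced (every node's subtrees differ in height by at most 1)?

Tree (level-order array): [4, None, 11, None, 17, None, 18, None, 19, None, 20, None, 22, None, 27, None, 32, None, 46]
Definition: a tree is height-balanced if, at every node, |h(left) - h(right)| <= 1 (empty subtree has height -1).
Bottom-up per-node check:
  node 46: h_left=-1, h_right=-1, diff=0 [OK], height=0
  node 32: h_left=-1, h_right=0, diff=1 [OK], height=1
  node 27: h_left=-1, h_right=1, diff=2 [FAIL (|-1-1|=2 > 1)], height=2
  node 22: h_left=-1, h_right=2, diff=3 [FAIL (|-1-2|=3 > 1)], height=3
  node 20: h_left=-1, h_right=3, diff=4 [FAIL (|-1-3|=4 > 1)], height=4
  node 19: h_left=-1, h_right=4, diff=5 [FAIL (|-1-4|=5 > 1)], height=5
  node 18: h_left=-1, h_right=5, diff=6 [FAIL (|-1-5|=6 > 1)], height=6
  node 17: h_left=-1, h_right=6, diff=7 [FAIL (|-1-6|=7 > 1)], height=7
  node 11: h_left=-1, h_right=7, diff=8 [FAIL (|-1-7|=8 > 1)], height=8
  node 4: h_left=-1, h_right=8, diff=9 [FAIL (|-1-8|=9 > 1)], height=9
Node 27 violates the condition: |-1 - 1| = 2 > 1.
Result: Not balanced


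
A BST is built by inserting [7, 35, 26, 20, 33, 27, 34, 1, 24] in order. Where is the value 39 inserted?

Starting tree (level order): [7, 1, 35, None, None, 26, None, 20, 33, None, 24, 27, 34]
Insertion path: 7 -> 35
Result: insert 39 as right child of 35
Final tree (level order): [7, 1, 35, None, None, 26, 39, 20, 33, None, None, None, 24, 27, 34]


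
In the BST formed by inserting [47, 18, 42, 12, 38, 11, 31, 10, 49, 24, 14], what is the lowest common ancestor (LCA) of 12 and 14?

Tree insertion order: [47, 18, 42, 12, 38, 11, 31, 10, 49, 24, 14]
Tree (level-order array): [47, 18, 49, 12, 42, None, None, 11, 14, 38, None, 10, None, None, None, 31, None, None, None, 24]
In a BST, the LCA of p=12, q=14 is the first node v on the
root-to-leaf path with p <= v <= q (go left if both < v, right if both > v).
Walk from root:
  at 47: both 12 and 14 < 47, go left
  at 18: both 12 and 14 < 18, go left
  at 12: 12 <= 12 <= 14, this is the LCA
LCA = 12


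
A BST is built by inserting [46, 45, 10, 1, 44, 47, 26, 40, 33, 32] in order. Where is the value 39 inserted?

Starting tree (level order): [46, 45, 47, 10, None, None, None, 1, 44, None, None, 26, None, None, 40, 33, None, 32]
Insertion path: 46 -> 45 -> 10 -> 44 -> 26 -> 40 -> 33
Result: insert 39 as right child of 33
Final tree (level order): [46, 45, 47, 10, None, None, None, 1, 44, None, None, 26, None, None, 40, 33, None, 32, 39]


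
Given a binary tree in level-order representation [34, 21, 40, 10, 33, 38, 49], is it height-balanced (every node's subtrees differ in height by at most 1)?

Tree (level-order array): [34, 21, 40, 10, 33, 38, 49]
Definition: a tree is height-balanced if, at every node, |h(left) - h(right)| <= 1 (empty subtree has height -1).
Bottom-up per-node check:
  node 10: h_left=-1, h_right=-1, diff=0 [OK], height=0
  node 33: h_left=-1, h_right=-1, diff=0 [OK], height=0
  node 21: h_left=0, h_right=0, diff=0 [OK], height=1
  node 38: h_left=-1, h_right=-1, diff=0 [OK], height=0
  node 49: h_left=-1, h_right=-1, diff=0 [OK], height=0
  node 40: h_left=0, h_right=0, diff=0 [OK], height=1
  node 34: h_left=1, h_right=1, diff=0 [OK], height=2
All nodes satisfy the balance condition.
Result: Balanced


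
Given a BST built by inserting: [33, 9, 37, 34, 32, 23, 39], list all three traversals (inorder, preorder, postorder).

Tree insertion order: [33, 9, 37, 34, 32, 23, 39]
Tree (level-order array): [33, 9, 37, None, 32, 34, 39, 23]
Inorder (L, root, R): [9, 23, 32, 33, 34, 37, 39]
Preorder (root, L, R): [33, 9, 32, 23, 37, 34, 39]
Postorder (L, R, root): [23, 32, 9, 34, 39, 37, 33]


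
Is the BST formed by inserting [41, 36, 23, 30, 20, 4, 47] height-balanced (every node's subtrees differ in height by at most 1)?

Tree (level-order array): [41, 36, 47, 23, None, None, None, 20, 30, 4]
Definition: a tree is height-balanced if, at every node, |h(left) - h(right)| <= 1 (empty subtree has height -1).
Bottom-up per-node check:
  node 4: h_left=-1, h_right=-1, diff=0 [OK], height=0
  node 20: h_left=0, h_right=-1, diff=1 [OK], height=1
  node 30: h_left=-1, h_right=-1, diff=0 [OK], height=0
  node 23: h_left=1, h_right=0, diff=1 [OK], height=2
  node 36: h_left=2, h_right=-1, diff=3 [FAIL (|2--1|=3 > 1)], height=3
  node 47: h_left=-1, h_right=-1, diff=0 [OK], height=0
  node 41: h_left=3, h_right=0, diff=3 [FAIL (|3-0|=3 > 1)], height=4
Node 36 violates the condition: |2 - -1| = 3 > 1.
Result: Not balanced


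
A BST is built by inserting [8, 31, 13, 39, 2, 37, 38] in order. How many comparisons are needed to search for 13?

Search path for 13: 8 -> 31 -> 13
Found: True
Comparisons: 3


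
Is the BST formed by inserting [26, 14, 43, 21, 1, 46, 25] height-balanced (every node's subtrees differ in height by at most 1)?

Tree (level-order array): [26, 14, 43, 1, 21, None, 46, None, None, None, 25]
Definition: a tree is height-balanced if, at every node, |h(left) - h(right)| <= 1 (empty subtree has height -1).
Bottom-up per-node check:
  node 1: h_left=-1, h_right=-1, diff=0 [OK], height=0
  node 25: h_left=-1, h_right=-1, diff=0 [OK], height=0
  node 21: h_left=-1, h_right=0, diff=1 [OK], height=1
  node 14: h_left=0, h_right=1, diff=1 [OK], height=2
  node 46: h_left=-1, h_right=-1, diff=0 [OK], height=0
  node 43: h_left=-1, h_right=0, diff=1 [OK], height=1
  node 26: h_left=2, h_right=1, diff=1 [OK], height=3
All nodes satisfy the balance condition.
Result: Balanced


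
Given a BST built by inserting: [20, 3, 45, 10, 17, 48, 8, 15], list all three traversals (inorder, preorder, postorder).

Tree insertion order: [20, 3, 45, 10, 17, 48, 8, 15]
Tree (level-order array): [20, 3, 45, None, 10, None, 48, 8, 17, None, None, None, None, 15]
Inorder (L, root, R): [3, 8, 10, 15, 17, 20, 45, 48]
Preorder (root, L, R): [20, 3, 10, 8, 17, 15, 45, 48]
Postorder (L, R, root): [8, 15, 17, 10, 3, 48, 45, 20]


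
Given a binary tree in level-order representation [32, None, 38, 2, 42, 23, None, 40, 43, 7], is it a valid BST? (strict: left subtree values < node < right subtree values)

Level-order array: [32, None, 38, 2, 42, 23, None, 40, 43, 7]
Validate using subtree bounds (lo, hi): at each node, require lo < value < hi,
then recurse left with hi=value and right with lo=value.
Preorder trace (stopping at first violation):
  at node 32 with bounds (-inf, +inf): OK
  at node 38 with bounds (32, +inf): OK
  at node 2 with bounds (32, 38): VIOLATION
Node 2 violates its bound: not (32 < 2 < 38).
Result: Not a valid BST


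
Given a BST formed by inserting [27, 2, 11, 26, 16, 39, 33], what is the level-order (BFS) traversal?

Tree insertion order: [27, 2, 11, 26, 16, 39, 33]
Tree (level-order array): [27, 2, 39, None, 11, 33, None, None, 26, None, None, 16]
BFS from the root, enqueuing left then right child of each popped node:
  queue [27] -> pop 27, enqueue [2, 39], visited so far: [27]
  queue [2, 39] -> pop 2, enqueue [11], visited so far: [27, 2]
  queue [39, 11] -> pop 39, enqueue [33], visited so far: [27, 2, 39]
  queue [11, 33] -> pop 11, enqueue [26], visited so far: [27, 2, 39, 11]
  queue [33, 26] -> pop 33, enqueue [none], visited so far: [27, 2, 39, 11, 33]
  queue [26] -> pop 26, enqueue [16], visited so far: [27, 2, 39, 11, 33, 26]
  queue [16] -> pop 16, enqueue [none], visited so far: [27, 2, 39, 11, 33, 26, 16]
Result: [27, 2, 39, 11, 33, 26, 16]


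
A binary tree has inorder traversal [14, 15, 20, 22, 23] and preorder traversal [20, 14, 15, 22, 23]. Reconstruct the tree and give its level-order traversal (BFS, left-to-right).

Inorder:  [14, 15, 20, 22, 23]
Preorder: [20, 14, 15, 22, 23]
Algorithm: preorder visits root first, so consume preorder in order;
for each root, split the current inorder slice at that value into
left-subtree inorder and right-subtree inorder, then recurse.
Recursive splits:
  root=20; inorder splits into left=[14, 15], right=[22, 23]
  root=14; inorder splits into left=[], right=[15]
  root=15; inorder splits into left=[], right=[]
  root=22; inorder splits into left=[], right=[23]
  root=23; inorder splits into left=[], right=[]
Reconstructed level-order: [20, 14, 22, 15, 23]


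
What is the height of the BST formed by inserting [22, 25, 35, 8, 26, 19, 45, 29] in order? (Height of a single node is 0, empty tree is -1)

Insertion order: [22, 25, 35, 8, 26, 19, 45, 29]
Tree (level-order array): [22, 8, 25, None, 19, None, 35, None, None, 26, 45, None, 29]
Compute height bottom-up (empty subtree = -1):
  height(19) = 1 + max(-1, -1) = 0
  height(8) = 1 + max(-1, 0) = 1
  height(29) = 1 + max(-1, -1) = 0
  height(26) = 1 + max(-1, 0) = 1
  height(45) = 1 + max(-1, -1) = 0
  height(35) = 1 + max(1, 0) = 2
  height(25) = 1 + max(-1, 2) = 3
  height(22) = 1 + max(1, 3) = 4
Height = 4


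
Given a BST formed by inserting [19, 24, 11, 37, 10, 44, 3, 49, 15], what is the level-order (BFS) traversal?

Tree insertion order: [19, 24, 11, 37, 10, 44, 3, 49, 15]
Tree (level-order array): [19, 11, 24, 10, 15, None, 37, 3, None, None, None, None, 44, None, None, None, 49]
BFS from the root, enqueuing left then right child of each popped node:
  queue [19] -> pop 19, enqueue [11, 24], visited so far: [19]
  queue [11, 24] -> pop 11, enqueue [10, 15], visited so far: [19, 11]
  queue [24, 10, 15] -> pop 24, enqueue [37], visited so far: [19, 11, 24]
  queue [10, 15, 37] -> pop 10, enqueue [3], visited so far: [19, 11, 24, 10]
  queue [15, 37, 3] -> pop 15, enqueue [none], visited so far: [19, 11, 24, 10, 15]
  queue [37, 3] -> pop 37, enqueue [44], visited so far: [19, 11, 24, 10, 15, 37]
  queue [3, 44] -> pop 3, enqueue [none], visited so far: [19, 11, 24, 10, 15, 37, 3]
  queue [44] -> pop 44, enqueue [49], visited so far: [19, 11, 24, 10, 15, 37, 3, 44]
  queue [49] -> pop 49, enqueue [none], visited so far: [19, 11, 24, 10, 15, 37, 3, 44, 49]
Result: [19, 11, 24, 10, 15, 37, 3, 44, 49]


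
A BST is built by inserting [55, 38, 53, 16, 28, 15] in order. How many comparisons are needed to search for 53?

Search path for 53: 55 -> 38 -> 53
Found: True
Comparisons: 3


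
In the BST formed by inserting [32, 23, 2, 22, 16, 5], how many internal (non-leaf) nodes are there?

Tree built from: [32, 23, 2, 22, 16, 5]
Tree (level-order array): [32, 23, None, 2, None, None, 22, 16, None, 5]
Rule: An internal node has at least one child.
Per-node child counts:
  node 32: 1 child(ren)
  node 23: 1 child(ren)
  node 2: 1 child(ren)
  node 22: 1 child(ren)
  node 16: 1 child(ren)
  node 5: 0 child(ren)
Matching nodes: [32, 23, 2, 22, 16]
Count of internal (non-leaf) nodes: 5


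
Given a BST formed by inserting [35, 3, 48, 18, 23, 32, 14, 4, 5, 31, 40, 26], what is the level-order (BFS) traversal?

Tree insertion order: [35, 3, 48, 18, 23, 32, 14, 4, 5, 31, 40, 26]
Tree (level-order array): [35, 3, 48, None, 18, 40, None, 14, 23, None, None, 4, None, None, 32, None, 5, 31, None, None, None, 26]
BFS from the root, enqueuing left then right child of each popped node:
  queue [35] -> pop 35, enqueue [3, 48], visited so far: [35]
  queue [3, 48] -> pop 3, enqueue [18], visited so far: [35, 3]
  queue [48, 18] -> pop 48, enqueue [40], visited so far: [35, 3, 48]
  queue [18, 40] -> pop 18, enqueue [14, 23], visited so far: [35, 3, 48, 18]
  queue [40, 14, 23] -> pop 40, enqueue [none], visited so far: [35, 3, 48, 18, 40]
  queue [14, 23] -> pop 14, enqueue [4], visited so far: [35, 3, 48, 18, 40, 14]
  queue [23, 4] -> pop 23, enqueue [32], visited so far: [35, 3, 48, 18, 40, 14, 23]
  queue [4, 32] -> pop 4, enqueue [5], visited so far: [35, 3, 48, 18, 40, 14, 23, 4]
  queue [32, 5] -> pop 32, enqueue [31], visited so far: [35, 3, 48, 18, 40, 14, 23, 4, 32]
  queue [5, 31] -> pop 5, enqueue [none], visited so far: [35, 3, 48, 18, 40, 14, 23, 4, 32, 5]
  queue [31] -> pop 31, enqueue [26], visited so far: [35, 3, 48, 18, 40, 14, 23, 4, 32, 5, 31]
  queue [26] -> pop 26, enqueue [none], visited so far: [35, 3, 48, 18, 40, 14, 23, 4, 32, 5, 31, 26]
Result: [35, 3, 48, 18, 40, 14, 23, 4, 32, 5, 31, 26]


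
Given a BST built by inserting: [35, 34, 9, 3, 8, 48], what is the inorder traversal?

Tree insertion order: [35, 34, 9, 3, 8, 48]
Tree (level-order array): [35, 34, 48, 9, None, None, None, 3, None, None, 8]
Inorder traversal: [3, 8, 9, 34, 35, 48]


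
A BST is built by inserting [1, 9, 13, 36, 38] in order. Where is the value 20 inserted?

Starting tree (level order): [1, None, 9, None, 13, None, 36, None, 38]
Insertion path: 1 -> 9 -> 13 -> 36
Result: insert 20 as left child of 36
Final tree (level order): [1, None, 9, None, 13, None, 36, 20, 38]


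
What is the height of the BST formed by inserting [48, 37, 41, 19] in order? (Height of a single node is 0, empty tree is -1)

Insertion order: [48, 37, 41, 19]
Tree (level-order array): [48, 37, None, 19, 41]
Compute height bottom-up (empty subtree = -1):
  height(19) = 1 + max(-1, -1) = 0
  height(41) = 1 + max(-1, -1) = 0
  height(37) = 1 + max(0, 0) = 1
  height(48) = 1 + max(1, -1) = 2
Height = 2


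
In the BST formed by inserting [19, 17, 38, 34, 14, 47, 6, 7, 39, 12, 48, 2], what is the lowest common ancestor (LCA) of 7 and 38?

Tree insertion order: [19, 17, 38, 34, 14, 47, 6, 7, 39, 12, 48, 2]
Tree (level-order array): [19, 17, 38, 14, None, 34, 47, 6, None, None, None, 39, 48, 2, 7, None, None, None, None, None, None, None, 12]
In a BST, the LCA of p=7, q=38 is the first node v on the
root-to-leaf path with p <= v <= q (go left if both < v, right if both > v).
Walk from root:
  at 19: 7 <= 19 <= 38, this is the LCA
LCA = 19


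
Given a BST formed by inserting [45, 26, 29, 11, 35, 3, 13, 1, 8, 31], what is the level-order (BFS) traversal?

Tree insertion order: [45, 26, 29, 11, 35, 3, 13, 1, 8, 31]
Tree (level-order array): [45, 26, None, 11, 29, 3, 13, None, 35, 1, 8, None, None, 31]
BFS from the root, enqueuing left then right child of each popped node:
  queue [45] -> pop 45, enqueue [26], visited so far: [45]
  queue [26] -> pop 26, enqueue [11, 29], visited so far: [45, 26]
  queue [11, 29] -> pop 11, enqueue [3, 13], visited so far: [45, 26, 11]
  queue [29, 3, 13] -> pop 29, enqueue [35], visited so far: [45, 26, 11, 29]
  queue [3, 13, 35] -> pop 3, enqueue [1, 8], visited so far: [45, 26, 11, 29, 3]
  queue [13, 35, 1, 8] -> pop 13, enqueue [none], visited so far: [45, 26, 11, 29, 3, 13]
  queue [35, 1, 8] -> pop 35, enqueue [31], visited so far: [45, 26, 11, 29, 3, 13, 35]
  queue [1, 8, 31] -> pop 1, enqueue [none], visited so far: [45, 26, 11, 29, 3, 13, 35, 1]
  queue [8, 31] -> pop 8, enqueue [none], visited so far: [45, 26, 11, 29, 3, 13, 35, 1, 8]
  queue [31] -> pop 31, enqueue [none], visited so far: [45, 26, 11, 29, 3, 13, 35, 1, 8, 31]
Result: [45, 26, 11, 29, 3, 13, 35, 1, 8, 31]


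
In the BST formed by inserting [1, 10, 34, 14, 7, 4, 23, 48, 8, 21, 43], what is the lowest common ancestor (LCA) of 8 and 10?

Tree insertion order: [1, 10, 34, 14, 7, 4, 23, 48, 8, 21, 43]
Tree (level-order array): [1, None, 10, 7, 34, 4, 8, 14, 48, None, None, None, None, None, 23, 43, None, 21]
In a BST, the LCA of p=8, q=10 is the first node v on the
root-to-leaf path with p <= v <= q (go left if both < v, right if both > v).
Walk from root:
  at 1: both 8 and 10 > 1, go right
  at 10: 8 <= 10 <= 10, this is the LCA
LCA = 10


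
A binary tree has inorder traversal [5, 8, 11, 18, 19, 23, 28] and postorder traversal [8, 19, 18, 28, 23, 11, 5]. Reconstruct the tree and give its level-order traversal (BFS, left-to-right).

Inorder:   [5, 8, 11, 18, 19, 23, 28]
Postorder: [8, 19, 18, 28, 23, 11, 5]
Algorithm: postorder visits root last, so walk postorder right-to-left;
each value is the root of the current inorder slice — split it at that
value, recurse on the right subtree first, then the left.
Recursive splits:
  root=5; inorder splits into left=[], right=[8, 11, 18, 19, 23, 28]
  root=11; inorder splits into left=[8], right=[18, 19, 23, 28]
  root=23; inorder splits into left=[18, 19], right=[28]
  root=28; inorder splits into left=[], right=[]
  root=18; inorder splits into left=[], right=[19]
  root=19; inorder splits into left=[], right=[]
  root=8; inorder splits into left=[], right=[]
Reconstructed level-order: [5, 11, 8, 23, 18, 28, 19]


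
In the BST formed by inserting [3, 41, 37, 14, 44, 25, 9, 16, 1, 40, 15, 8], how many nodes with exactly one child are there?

Tree built from: [3, 41, 37, 14, 44, 25, 9, 16, 1, 40, 15, 8]
Tree (level-order array): [3, 1, 41, None, None, 37, 44, 14, 40, None, None, 9, 25, None, None, 8, None, 16, None, None, None, 15]
Rule: These are nodes with exactly 1 non-null child.
Per-node child counts:
  node 3: 2 child(ren)
  node 1: 0 child(ren)
  node 41: 2 child(ren)
  node 37: 2 child(ren)
  node 14: 2 child(ren)
  node 9: 1 child(ren)
  node 8: 0 child(ren)
  node 25: 1 child(ren)
  node 16: 1 child(ren)
  node 15: 0 child(ren)
  node 40: 0 child(ren)
  node 44: 0 child(ren)
Matching nodes: [9, 25, 16]
Count of nodes with exactly one child: 3


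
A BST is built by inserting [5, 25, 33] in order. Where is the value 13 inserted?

Starting tree (level order): [5, None, 25, None, 33]
Insertion path: 5 -> 25
Result: insert 13 as left child of 25
Final tree (level order): [5, None, 25, 13, 33]


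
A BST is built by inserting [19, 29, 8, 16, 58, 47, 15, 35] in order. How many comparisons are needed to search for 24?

Search path for 24: 19 -> 29
Found: False
Comparisons: 2


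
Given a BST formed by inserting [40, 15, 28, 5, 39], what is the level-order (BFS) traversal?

Tree insertion order: [40, 15, 28, 5, 39]
Tree (level-order array): [40, 15, None, 5, 28, None, None, None, 39]
BFS from the root, enqueuing left then right child of each popped node:
  queue [40] -> pop 40, enqueue [15], visited so far: [40]
  queue [15] -> pop 15, enqueue [5, 28], visited so far: [40, 15]
  queue [5, 28] -> pop 5, enqueue [none], visited so far: [40, 15, 5]
  queue [28] -> pop 28, enqueue [39], visited so far: [40, 15, 5, 28]
  queue [39] -> pop 39, enqueue [none], visited so far: [40, 15, 5, 28, 39]
Result: [40, 15, 5, 28, 39]


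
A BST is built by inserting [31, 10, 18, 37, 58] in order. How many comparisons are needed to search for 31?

Search path for 31: 31
Found: True
Comparisons: 1


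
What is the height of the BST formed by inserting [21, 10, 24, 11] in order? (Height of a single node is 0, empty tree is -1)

Insertion order: [21, 10, 24, 11]
Tree (level-order array): [21, 10, 24, None, 11]
Compute height bottom-up (empty subtree = -1):
  height(11) = 1 + max(-1, -1) = 0
  height(10) = 1 + max(-1, 0) = 1
  height(24) = 1 + max(-1, -1) = 0
  height(21) = 1 + max(1, 0) = 2
Height = 2


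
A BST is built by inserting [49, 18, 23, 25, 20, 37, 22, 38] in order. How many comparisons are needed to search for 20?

Search path for 20: 49 -> 18 -> 23 -> 20
Found: True
Comparisons: 4


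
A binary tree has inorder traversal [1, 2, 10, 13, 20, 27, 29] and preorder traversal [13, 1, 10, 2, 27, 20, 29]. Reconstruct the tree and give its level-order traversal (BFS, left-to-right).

Inorder:  [1, 2, 10, 13, 20, 27, 29]
Preorder: [13, 1, 10, 2, 27, 20, 29]
Algorithm: preorder visits root first, so consume preorder in order;
for each root, split the current inorder slice at that value into
left-subtree inorder and right-subtree inorder, then recurse.
Recursive splits:
  root=13; inorder splits into left=[1, 2, 10], right=[20, 27, 29]
  root=1; inorder splits into left=[], right=[2, 10]
  root=10; inorder splits into left=[2], right=[]
  root=2; inorder splits into left=[], right=[]
  root=27; inorder splits into left=[20], right=[29]
  root=20; inorder splits into left=[], right=[]
  root=29; inorder splits into left=[], right=[]
Reconstructed level-order: [13, 1, 27, 10, 20, 29, 2]


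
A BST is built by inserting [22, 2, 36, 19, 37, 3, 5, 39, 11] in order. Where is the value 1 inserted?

Starting tree (level order): [22, 2, 36, None, 19, None, 37, 3, None, None, 39, None, 5, None, None, None, 11]
Insertion path: 22 -> 2
Result: insert 1 as left child of 2
Final tree (level order): [22, 2, 36, 1, 19, None, 37, None, None, 3, None, None, 39, None, 5, None, None, None, 11]


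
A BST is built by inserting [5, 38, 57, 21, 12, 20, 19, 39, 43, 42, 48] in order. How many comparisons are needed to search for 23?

Search path for 23: 5 -> 38 -> 21
Found: False
Comparisons: 3


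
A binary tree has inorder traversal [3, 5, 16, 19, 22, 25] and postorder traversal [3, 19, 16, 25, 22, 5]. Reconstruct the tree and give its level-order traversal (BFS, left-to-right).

Inorder:   [3, 5, 16, 19, 22, 25]
Postorder: [3, 19, 16, 25, 22, 5]
Algorithm: postorder visits root last, so walk postorder right-to-left;
each value is the root of the current inorder slice — split it at that
value, recurse on the right subtree first, then the left.
Recursive splits:
  root=5; inorder splits into left=[3], right=[16, 19, 22, 25]
  root=22; inorder splits into left=[16, 19], right=[25]
  root=25; inorder splits into left=[], right=[]
  root=16; inorder splits into left=[], right=[19]
  root=19; inorder splits into left=[], right=[]
  root=3; inorder splits into left=[], right=[]
Reconstructed level-order: [5, 3, 22, 16, 25, 19]


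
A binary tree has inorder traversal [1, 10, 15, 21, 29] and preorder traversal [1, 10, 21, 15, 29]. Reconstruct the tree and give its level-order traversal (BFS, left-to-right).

Inorder:  [1, 10, 15, 21, 29]
Preorder: [1, 10, 21, 15, 29]
Algorithm: preorder visits root first, so consume preorder in order;
for each root, split the current inorder slice at that value into
left-subtree inorder and right-subtree inorder, then recurse.
Recursive splits:
  root=1; inorder splits into left=[], right=[10, 15, 21, 29]
  root=10; inorder splits into left=[], right=[15, 21, 29]
  root=21; inorder splits into left=[15], right=[29]
  root=15; inorder splits into left=[], right=[]
  root=29; inorder splits into left=[], right=[]
Reconstructed level-order: [1, 10, 21, 15, 29]


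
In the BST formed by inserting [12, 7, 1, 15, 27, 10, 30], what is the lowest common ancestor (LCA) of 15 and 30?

Tree insertion order: [12, 7, 1, 15, 27, 10, 30]
Tree (level-order array): [12, 7, 15, 1, 10, None, 27, None, None, None, None, None, 30]
In a BST, the LCA of p=15, q=30 is the first node v on the
root-to-leaf path with p <= v <= q (go left if both < v, right if both > v).
Walk from root:
  at 12: both 15 and 30 > 12, go right
  at 15: 15 <= 15 <= 30, this is the LCA
LCA = 15


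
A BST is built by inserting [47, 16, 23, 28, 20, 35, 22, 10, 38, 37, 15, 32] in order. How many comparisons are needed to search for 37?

Search path for 37: 47 -> 16 -> 23 -> 28 -> 35 -> 38 -> 37
Found: True
Comparisons: 7


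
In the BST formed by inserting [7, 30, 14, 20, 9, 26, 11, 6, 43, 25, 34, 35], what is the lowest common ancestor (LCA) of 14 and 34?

Tree insertion order: [7, 30, 14, 20, 9, 26, 11, 6, 43, 25, 34, 35]
Tree (level-order array): [7, 6, 30, None, None, 14, 43, 9, 20, 34, None, None, 11, None, 26, None, 35, None, None, 25]
In a BST, the LCA of p=14, q=34 is the first node v on the
root-to-leaf path with p <= v <= q (go left if both < v, right if both > v).
Walk from root:
  at 7: both 14 and 34 > 7, go right
  at 30: 14 <= 30 <= 34, this is the LCA
LCA = 30


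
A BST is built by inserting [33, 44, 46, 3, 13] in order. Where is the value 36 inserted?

Starting tree (level order): [33, 3, 44, None, 13, None, 46]
Insertion path: 33 -> 44
Result: insert 36 as left child of 44
Final tree (level order): [33, 3, 44, None, 13, 36, 46]


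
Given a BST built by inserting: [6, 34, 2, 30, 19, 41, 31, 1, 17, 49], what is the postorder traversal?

Tree insertion order: [6, 34, 2, 30, 19, 41, 31, 1, 17, 49]
Tree (level-order array): [6, 2, 34, 1, None, 30, 41, None, None, 19, 31, None, 49, 17]
Postorder traversal: [1, 2, 17, 19, 31, 30, 49, 41, 34, 6]


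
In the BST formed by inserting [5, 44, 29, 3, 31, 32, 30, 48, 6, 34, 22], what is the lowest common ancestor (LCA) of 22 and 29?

Tree insertion order: [5, 44, 29, 3, 31, 32, 30, 48, 6, 34, 22]
Tree (level-order array): [5, 3, 44, None, None, 29, 48, 6, 31, None, None, None, 22, 30, 32, None, None, None, None, None, 34]
In a BST, the LCA of p=22, q=29 is the first node v on the
root-to-leaf path with p <= v <= q (go left if both < v, right if both > v).
Walk from root:
  at 5: both 22 and 29 > 5, go right
  at 44: both 22 and 29 < 44, go left
  at 29: 22 <= 29 <= 29, this is the LCA
LCA = 29


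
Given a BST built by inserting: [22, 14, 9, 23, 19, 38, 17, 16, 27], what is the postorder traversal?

Tree insertion order: [22, 14, 9, 23, 19, 38, 17, 16, 27]
Tree (level-order array): [22, 14, 23, 9, 19, None, 38, None, None, 17, None, 27, None, 16]
Postorder traversal: [9, 16, 17, 19, 14, 27, 38, 23, 22]


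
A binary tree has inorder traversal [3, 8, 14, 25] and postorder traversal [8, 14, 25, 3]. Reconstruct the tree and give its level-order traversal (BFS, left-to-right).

Inorder:   [3, 8, 14, 25]
Postorder: [8, 14, 25, 3]
Algorithm: postorder visits root last, so walk postorder right-to-left;
each value is the root of the current inorder slice — split it at that
value, recurse on the right subtree first, then the left.
Recursive splits:
  root=3; inorder splits into left=[], right=[8, 14, 25]
  root=25; inorder splits into left=[8, 14], right=[]
  root=14; inorder splits into left=[8], right=[]
  root=8; inorder splits into left=[], right=[]
Reconstructed level-order: [3, 25, 14, 8]


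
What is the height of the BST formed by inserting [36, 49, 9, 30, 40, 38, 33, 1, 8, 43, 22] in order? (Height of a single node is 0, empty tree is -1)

Insertion order: [36, 49, 9, 30, 40, 38, 33, 1, 8, 43, 22]
Tree (level-order array): [36, 9, 49, 1, 30, 40, None, None, 8, 22, 33, 38, 43]
Compute height bottom-up (empty subtree = -1):
  height(8) = 1 + max(-1, -1) = 0
  height(1) = 1 + max(-1, 0) = 1
  height(22) = 1 + max(-1, -1) = 0
  height(33) = 1 + max(-1, -1) = 0
  height(30) = 1 + max(0, 0) = 1
  height(9) = 1 + max(1, 1) = 2
  height(38) = 1 + max(-1, -1) = 0
  height(43) = 1 + max(-1, -1) = 0
  height(40) = 1 + max(0, 0) = 1
  height(49) = 1 + max(1, -1) = 2
  height(36) = 1 + max(2, 2) = 3
Height = 3


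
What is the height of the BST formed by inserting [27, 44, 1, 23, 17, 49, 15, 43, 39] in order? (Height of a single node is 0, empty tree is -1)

Insertion order: [27, 44, 1, 23, 17, 49, 15, 43, 39]
Tree (level-order array): [27, 1, 44, None, 23, 43, 49, 17, None, 39, None, None, None, 15]
Compute height bottom-up (empty subtree = -1):
  height(15) = 1 + max(-1, -1) = 0
  height(17) = 1 + max(0, -1) = 1
  height(23) = 1 + max(1, -1) = 2
  height(1) = 1 + max(-1, 2) = 3
  height(39) = 1 + max(-1, -1) = 0
  height(43) = 1 + max(0, -1) = 1
  height(49) = 1 + max(-1, -1) = 0
  height(44) = 1 + max(1, 0) = 2
  height(27) = 1 + max(3, 2) = 4
Height = 4


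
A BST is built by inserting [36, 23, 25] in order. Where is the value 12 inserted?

Starting tree (level order): [36, 23, None, None, 25]
Insertion path: 36 -> 23
Result: insert 12 as left child of 23
Final tree (level order): [36, 23, None, 12, 25]


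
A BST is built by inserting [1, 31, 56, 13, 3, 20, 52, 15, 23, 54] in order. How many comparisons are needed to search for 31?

Search path for 31: 1 -> 31
Found: True
Comparisons: 2


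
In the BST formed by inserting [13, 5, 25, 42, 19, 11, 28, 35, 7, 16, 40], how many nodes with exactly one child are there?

Tree built from: [13, 5, 25, 42, 19, 11, 28, 35, 7, 16, 40]
Tree (level-order array): [13, 5, 25, None, 11, 19, 42, 7, None, 16, None, 28, None, None, None, None, None, None, 35, None, 40]
Rule: These are nodes with exactly 1 non-null child.
Per-node child counts:
  node 13: 2 child(ren)
  node 5: 1 child(ren)
  node 11: 1 child(ren)
  node 7: 0 child(ren)
  node 25: 2 child(ren)
  node 19: 1 child(ren)
  node 16: 0 child(ren)
  node 42: 1 child(ren)
  node 28: 1 child(ren)
  node 35: 1 child(ren)
  node 40: 0 child(ren)
Matching nodes: [5, 11, 19, 42, 28, 35]
Count of nodes with exactly one child: 6


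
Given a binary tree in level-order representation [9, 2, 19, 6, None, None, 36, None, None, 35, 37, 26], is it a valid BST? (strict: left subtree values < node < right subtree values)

Level-order array: [9, 2, 19, 6, None, None, 36, None, None, 35, 37, 26]
Validate using subtree bounds (lo, hi): at each node, require lo < value < hi,
then recurse left with hi=value and right with lo=value.
Preorder trace (stopping at first violation):
  at node 9 with bounds (-inf, +inf): OK
  at node 2 with bounds (-inf, 9): OK
  at node 6 with bounds (-inf, 2): VIOLATION
Node 6 violates its bound: not (-inf < 6 < 2).
Result: Not a valid BST


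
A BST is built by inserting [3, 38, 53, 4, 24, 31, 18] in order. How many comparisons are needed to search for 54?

Search path for 54: 3 -> 38 -> 53
Found: False
Comparisons: 3


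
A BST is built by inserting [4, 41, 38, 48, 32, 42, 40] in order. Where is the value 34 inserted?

Starting tree (level order): [4, None, 41, 38, 48, 32, 40, 42]
Insertion path: 4 -> 41 -> 38 -> 32
Result: insert 34 as right child of 32
Final tree (level order): [4, None, 41, 38, 48, 32, 40, 42, None, None, 34]


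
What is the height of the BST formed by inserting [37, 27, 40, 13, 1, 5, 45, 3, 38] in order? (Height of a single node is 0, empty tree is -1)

Insertion order: [37, 27, 40, 13, 1, 5, 45, 3, 38]
Tree (level-order array): [37, 27, 40, 13, None, 38, 45, 1, None, None, None, None, None, None, 5, 3]
Compute height bottom-up (empty subtree = -1):
  height(3) = 1 + max(-1, -1) = 0
  height(5) = 1 + max(0, -1) = 1
  height(1) = 1 + max(-1, 1) = 2
  height(13) = 1 + max(2, -1) = 3
  height(27) = 1 + max(3, -1) = 4
  height(38) = 1 + max(-1, -1) = 0
  height(45) = 1 + max(-1, -1) = 0
  height(40) = 1 + max(0, 0) = 1
  height(37) = 1 + max(4, 1) = 5
Height = 5


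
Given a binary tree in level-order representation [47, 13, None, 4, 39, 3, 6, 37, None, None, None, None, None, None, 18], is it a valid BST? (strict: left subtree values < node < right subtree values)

Level-order array: [47, 13, None, 4, 39, 3, 6, 37, None, None, None, None, None, None, 18]
Validate using subtree bounds (lo, hi): at each node, require lo < value < hi,
then recurse left with hi=value and right with lo=value.
Preorder trace (stopping at first violation):
  at node 47 with bounds (-inf, +inf): OK
  at node 13 with bounds (-inf, 47): OK
  at node 4 with bounds (-inf, 13): OK
  at node 3 with bounds (-inf, 4): OK
  at node 6 with bounds (4, 13): OK
  at node 39 with bounds (13, 47): OK
  at node 37 with bounds (13, 39): OK
  at node 18 with bounds (37, 39): VIOLATION
Node 18 violates its bound: not (37 < 18 < 39).
Result: Not a valid BST


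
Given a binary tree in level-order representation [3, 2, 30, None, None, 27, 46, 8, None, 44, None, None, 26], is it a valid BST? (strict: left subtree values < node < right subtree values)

Level-order array: [3, 2, 30, None, None, 27, 46, 8, None, 44, None, None, 26]
Validate using subtree bounds (lo, hi): at each node, require lo < value < hi,
then recurse left with hi=value and right with lo=value.
Preorder trace (stopping at first violation):
  at node 3 with bounds (-inf, +inf): OK
  at node 2 with bounds (-inf, 3): OK
  at node 30 with bounds (3, +inf): OK
  at node 27 with bounds (3, 30): OK
  at node 8 with bounds (3, 27): OK
  at node 26 with bounds (8, 27): OK
  at node 46 with bounds (30, +inf): OK
  at node 44 with bounds (30, 46): OK
No violation found at any node.
Result: Valid BST
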